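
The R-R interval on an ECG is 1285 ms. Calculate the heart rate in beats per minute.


HR = 60 / RR_interval(s)
RR = 1285 ms = 1.285 s
HR = 60 / 1.285 = 46.69 bpm


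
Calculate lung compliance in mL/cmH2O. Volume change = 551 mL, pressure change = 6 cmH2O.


C = dV / dP
C = 551 / 6
C = 91.83 mL/cmH2O


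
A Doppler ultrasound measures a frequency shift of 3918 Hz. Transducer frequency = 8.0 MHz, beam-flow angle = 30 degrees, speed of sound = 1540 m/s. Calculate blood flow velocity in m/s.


v = fd * c / (2 * f0 * cos(theta))
v = 3918 * 1540 / (2 * 8.0000e+06 * cos(30))
v = 0.4354 m/s


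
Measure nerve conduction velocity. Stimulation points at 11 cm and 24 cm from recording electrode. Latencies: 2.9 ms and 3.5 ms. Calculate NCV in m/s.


Distance = (24 - 11) / 100 = 0.13 m
dt = (3.5 - 2.9) / 1000 = 6.0000e-04 s
NCV = dist / dt = 216.7 m/s


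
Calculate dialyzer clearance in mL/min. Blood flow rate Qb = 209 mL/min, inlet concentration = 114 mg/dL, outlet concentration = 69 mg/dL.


K = Qb * (Cb_in - Cb_out) / Cb_in
K = 209 * (114 - 69) / 114
K = 82.5 mL/min


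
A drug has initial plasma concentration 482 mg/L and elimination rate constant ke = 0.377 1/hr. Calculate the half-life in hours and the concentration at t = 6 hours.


t_half = ln(2) / ke = 0.693147 / 0.377 = 1.839 hr
C(t) = C0 * exp(-ke*t) = 482 * exp(-0.377*6)
C(6) = 50.2 mg/L


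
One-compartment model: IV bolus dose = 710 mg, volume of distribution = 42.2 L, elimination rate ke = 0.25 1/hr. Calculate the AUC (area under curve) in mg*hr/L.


C0 = Dose/Vd = 710/42.2 = 16.8246 mg/L
AUC = C0/ke = 16.8246/0.25
AUC = 67.3 mg*hr/L


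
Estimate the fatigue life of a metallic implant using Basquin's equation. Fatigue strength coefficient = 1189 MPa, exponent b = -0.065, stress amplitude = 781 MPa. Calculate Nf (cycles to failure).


sigma_a = sigma_f' * (2Nf)^b
2Nf = (sigma_a/sigma_f')^(1/b)
2Nf = (781/1189)^(1/-0.065)
2Nf = 642.93412
Nf = 321.5


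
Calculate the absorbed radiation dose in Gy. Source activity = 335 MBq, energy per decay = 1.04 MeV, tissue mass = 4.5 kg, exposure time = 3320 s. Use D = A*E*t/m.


A = 335 MBq = 3.3500e+08 Bq
E = 1.04 MeV = 1.66608e-13 J
D = A*E*t/m = 3.3500e+08*1.66608e-13*3320/4.5
D = 0.04118 Gy


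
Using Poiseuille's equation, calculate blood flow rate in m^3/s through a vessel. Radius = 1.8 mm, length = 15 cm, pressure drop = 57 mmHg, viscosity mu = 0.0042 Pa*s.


Q = pi*r^4*dP / (8*mu*L)
r = 0.0018 m, L = 0.15 m
dP = 57 mmHg = 7599.354 Pa
Q = 4.9726e-05 m^3/s


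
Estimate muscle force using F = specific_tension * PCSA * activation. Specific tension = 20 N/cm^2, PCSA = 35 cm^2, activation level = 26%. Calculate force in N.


F = sigma * PCSA * activation
F = 20 * 35 * 0.26
F = 182 N


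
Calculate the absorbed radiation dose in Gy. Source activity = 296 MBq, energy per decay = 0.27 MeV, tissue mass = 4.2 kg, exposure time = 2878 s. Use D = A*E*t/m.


A = 296 MBq = 2.9600e+08 Bq
E = 0.27 MeV = 4.3254e-14 J
D = A*E*t/m = 2.9600e+08*4.3254e-14*2878/4.2
D = 0.008773 Gy


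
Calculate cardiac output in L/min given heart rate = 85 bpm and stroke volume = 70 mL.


CO = HR * SV
CO = 85 * 70 / 1000
CO = 5.95 L/min


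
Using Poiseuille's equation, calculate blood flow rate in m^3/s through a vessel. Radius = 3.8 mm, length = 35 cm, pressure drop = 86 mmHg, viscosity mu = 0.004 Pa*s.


Q = pi*r^4*dP / (8*mu*L)
r = 0.0038 m, L = 0.35 m
dP = 86 mmHg = 11465.692 Pa
Q = 6.7060e-04 m^3/s


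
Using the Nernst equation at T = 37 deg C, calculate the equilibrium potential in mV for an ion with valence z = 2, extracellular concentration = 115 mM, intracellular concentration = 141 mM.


E = (RT/(zF)) * ln(C_out/C_in)
T = 37 + 273.15 = 310.15 K
E = (8.314 * 310.15 / (2 * 96485)) * ln(115/141)
E = -2.724 mV


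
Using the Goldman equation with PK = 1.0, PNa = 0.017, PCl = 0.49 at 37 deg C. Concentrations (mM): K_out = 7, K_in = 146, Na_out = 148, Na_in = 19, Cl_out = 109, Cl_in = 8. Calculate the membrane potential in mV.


Vm = (RT/F)*ln((PK*Ko + PNa*Nao + PCl*Cli)/(PK*Ki + PNa*Nai + PCl*Clo))
Numer = 13.436, Denom = 199.733
Vm = -72.13 mV


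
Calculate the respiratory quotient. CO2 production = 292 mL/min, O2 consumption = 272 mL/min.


RQ = VCO2 / VO2
RQ = 292 / 272
RQ = 1.074


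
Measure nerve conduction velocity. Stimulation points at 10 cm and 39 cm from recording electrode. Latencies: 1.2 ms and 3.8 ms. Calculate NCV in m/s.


Distance = (39 - 10) / 100 = 0.29 m
dt = (3.8 - 1.2) / 1000 = 0.0026 s
NCV = dist / dt = 111.5 m/s


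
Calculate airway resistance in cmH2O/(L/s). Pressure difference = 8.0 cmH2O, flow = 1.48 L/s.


R = dP / flow
R = 8.0 / 1.48
R = 5.405 cmH2O/(L/s)


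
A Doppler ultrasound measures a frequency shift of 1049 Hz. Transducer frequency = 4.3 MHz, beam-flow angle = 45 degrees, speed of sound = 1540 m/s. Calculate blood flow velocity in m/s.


v = fd * c / (2 * f0 * cos(theta))
v = 1049 * 1540 / (2 * 4.3000e+06 * cos(45))
v = 0.2657 m/s


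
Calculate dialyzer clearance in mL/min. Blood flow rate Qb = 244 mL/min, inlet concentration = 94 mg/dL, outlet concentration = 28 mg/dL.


K = Qb * (Cb_in - Cb_out) / Cb_in
K = 244 * (94 - 28) / 94
K = 171.3 mL/min


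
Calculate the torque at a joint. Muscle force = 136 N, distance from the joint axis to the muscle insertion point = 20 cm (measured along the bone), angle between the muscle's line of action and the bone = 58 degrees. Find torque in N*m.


Torque = F * d * sin(theta)   (moment arm = d*sin(theta))
d = 20 cm = 0.2 m
Torque = 136 * 0.2 * sin(58)
Torque = 23.07 N*m


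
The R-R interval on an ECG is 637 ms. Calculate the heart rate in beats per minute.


HR = 60 / RR_interval(s)
RR = 637 ms = 0.637 s
HR = 60 / 0.637 = 94.19 bpm


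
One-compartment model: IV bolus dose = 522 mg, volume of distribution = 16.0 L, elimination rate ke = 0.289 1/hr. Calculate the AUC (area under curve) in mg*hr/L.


C0 = Dose/Vd = 522/16.0 = 32.625 mg/L
AUC = C0/ke = 32.625/0.289
AUC = 112.9 mg*hr/L


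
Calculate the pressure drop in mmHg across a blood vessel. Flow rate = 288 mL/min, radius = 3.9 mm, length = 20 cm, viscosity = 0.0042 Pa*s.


dP = 8*mu*L*Q / (pi*r^4)
Q = 288 mL/min = 4.8e-06 m^3/s
dP = 44.3815 Pa = 44.3815 / 133.322 mmHg = 0.3329 mmHg


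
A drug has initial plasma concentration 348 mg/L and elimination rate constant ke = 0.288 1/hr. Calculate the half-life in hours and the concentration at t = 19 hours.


t_half = ln(2) / ke = 0.693147 / 0.288 = 2.407 hr
C(t) = C0 * exp(-ke*t) = 348 * exp(-0.288*19)
C(19) = 1.463 mg/L


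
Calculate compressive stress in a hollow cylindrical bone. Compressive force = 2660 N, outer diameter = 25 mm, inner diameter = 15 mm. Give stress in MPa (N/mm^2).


A = pi*(r_o^2 - r_i^2)
r_o = 12.5 mm, r_i = 7.5 mm
A = 314.159 mm^2
sigma = F/A = 2660 / 314.159
sigma = 8.467 MPa


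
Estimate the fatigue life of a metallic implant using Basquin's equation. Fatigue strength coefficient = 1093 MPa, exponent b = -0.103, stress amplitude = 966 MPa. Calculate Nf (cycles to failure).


sigma_a = sigma_f' * (2Nf)^b
2Nf = (sigma_a/sigma_f')^(1/b)
2Nf = (966/1093)^(1/-0.103)
2Nf = 3.3174636
Nf = 1.659


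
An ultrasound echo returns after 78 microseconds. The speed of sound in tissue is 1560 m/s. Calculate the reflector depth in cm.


depth = c * t / 2
t = 78 us = 7.8000e-05 s
depth = 1560 * 7.8000e-05 / 2
depth = 0.06084 m = 6.084 cm


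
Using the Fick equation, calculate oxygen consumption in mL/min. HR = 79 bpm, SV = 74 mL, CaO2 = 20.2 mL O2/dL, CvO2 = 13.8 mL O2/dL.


CO = HR*SV = 79*74/1000 = 5.846 L/min
a-v O2 diff = 20.2 - 13.8 = 6.4 mL/dL
VO2 = CO * (CaO2-CvO2) * 10 dL/L
VO2 = 5.846 * 6.4 * 10
VO2 = 374.1 mL/min


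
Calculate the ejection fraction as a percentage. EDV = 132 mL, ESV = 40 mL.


SV = EDV - ESV = 132 - 40 = 92 mL
EF = SV/EDV * 100 = 92/132 * 100
EF = 69.7%


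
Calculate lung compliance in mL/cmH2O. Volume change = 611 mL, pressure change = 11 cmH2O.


C = dV / dP
C = 611 / 11
C = 55.55 mL/cmH2O


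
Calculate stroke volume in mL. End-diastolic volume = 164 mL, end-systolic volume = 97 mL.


SV = EDV - ESV
SV = 164 - 97
SV = 67 mL


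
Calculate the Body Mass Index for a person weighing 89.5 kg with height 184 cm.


BMI = weight / height^2
height = 184 cm = 1.84 m
BMI = 89.5 / 1.84^2
BMI = 26.44 kg/m^2


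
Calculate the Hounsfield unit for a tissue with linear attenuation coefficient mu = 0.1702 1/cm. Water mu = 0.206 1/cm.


HU = ((mu_tissue - mu_water) / mu_water) * 1000
HU = ((0.1702 - 0.206) / 0.206) * 1000
HU = -173.8


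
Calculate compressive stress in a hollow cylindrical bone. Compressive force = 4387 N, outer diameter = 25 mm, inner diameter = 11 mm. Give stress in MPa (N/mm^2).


A = pi*(r_o^2 - r_i^2)
r_o = 12.5 mm, r_i = 5.5 mm
A = 395.841 mm^2
sigma = F/A = 4387 / 395.841
sigma = 11.08 MPa


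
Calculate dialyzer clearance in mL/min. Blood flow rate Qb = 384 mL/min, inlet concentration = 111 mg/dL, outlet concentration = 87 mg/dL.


K = Qb * (Cb_in - Cb_out) / Cb_in
K = 384 * (111 - 87) / 111
K = 83.03 mL/min


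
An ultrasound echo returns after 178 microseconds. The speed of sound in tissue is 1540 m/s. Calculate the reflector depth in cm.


depth = c * t / 2
t = 178 us = 1.7800e-04 s
depth = 1540 * 1.7800e-04 / 2
depth = 0.13706 m = 13.706 cm


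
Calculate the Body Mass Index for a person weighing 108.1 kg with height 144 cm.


BMI = weight / height^2
height = 144 cm = 1.44 m
BMI = 108.1 / 1.44^2
BMI = 52.13 kg/m^2


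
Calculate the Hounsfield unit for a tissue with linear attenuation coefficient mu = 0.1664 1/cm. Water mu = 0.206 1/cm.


HU = ((mu_tissue - mu_water) / mu_water) * 1000
HU = ((0.1664 - 0.206) / 0.206) * 1000
HU = -192.2


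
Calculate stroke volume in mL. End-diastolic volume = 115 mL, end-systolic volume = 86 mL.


SV = EDV - ESV
SV = 115 - 86
SV = 29 mL


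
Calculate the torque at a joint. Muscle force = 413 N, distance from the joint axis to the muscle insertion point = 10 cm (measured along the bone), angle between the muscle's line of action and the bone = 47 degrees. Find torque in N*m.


Torque = F * d * sin(theta)   (moment arm = d*sin(theta))
d = 10 cm = 0.1 m
Torque = 413 * 0.1 * sin(47)
Torque = 30.2 N*m


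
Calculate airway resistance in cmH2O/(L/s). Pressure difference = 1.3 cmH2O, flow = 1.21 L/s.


R = dP / flow
R = 1.3 / 1.21
R = 1.074 cmH2O/(L/s)


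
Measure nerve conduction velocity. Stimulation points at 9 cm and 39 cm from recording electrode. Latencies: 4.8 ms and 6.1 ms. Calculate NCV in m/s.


Distance = (39 - 9) / 100 = 0.3 m
dt = (6.1 - 4.8) / 1000 = 0.0013 s
NCV = dist / dt = 230.8 m/s


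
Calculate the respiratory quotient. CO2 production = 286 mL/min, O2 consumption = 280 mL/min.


RQ = VCO2 / VO2
RQ = 286 / 280
RQ = 1.021


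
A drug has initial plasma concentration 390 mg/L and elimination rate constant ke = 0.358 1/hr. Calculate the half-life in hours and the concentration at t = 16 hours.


t_half = ln(2) / ke = 0.693147 / 0.358 = 1.936 hr
C(t) = C0 * exp(-ke*t) = 390 * exp(-0.358*16)
C(16) = 1.269 mg/L


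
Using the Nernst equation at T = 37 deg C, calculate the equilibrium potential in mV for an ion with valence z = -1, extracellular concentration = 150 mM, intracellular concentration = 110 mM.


E = (RT/(zF)) * ln(C_out/C_in)
T = 37 + 273.15 = 310.15 K
E = (8.314 * 310.15 / (-1 * 96485)) * ln(150/110)
E = -8.289 mV


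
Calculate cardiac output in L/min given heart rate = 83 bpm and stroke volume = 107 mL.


CO = HR * SV
CO = 83 * 107 / 1000
CO = 8.881 L/min


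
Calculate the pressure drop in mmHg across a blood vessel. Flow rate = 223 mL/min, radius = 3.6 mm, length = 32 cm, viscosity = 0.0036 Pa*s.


dP = 8*mu*L*Q / (pi*r^4)
Q = 223 mL/min = 3.71667e-06 m^3/s
dP = 64.9137 Pa = 64.9137 / 133.322 mmHg = 0.4869 mmHg


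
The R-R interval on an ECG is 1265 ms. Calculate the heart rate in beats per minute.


HR = 60 / RR_interval(s)
RR = 1265 ms = 1.265 s
HR = 60 / 1.265 = 47.43 bpm


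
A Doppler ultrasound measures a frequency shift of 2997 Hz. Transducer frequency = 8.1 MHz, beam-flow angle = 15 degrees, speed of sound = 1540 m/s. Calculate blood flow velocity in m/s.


v = fd * c / (2 * f0 * cos(theta))
v = 2997 * 1540 / (2 * 8.1000e+06 * cos(15))
v = 0.295 m/s


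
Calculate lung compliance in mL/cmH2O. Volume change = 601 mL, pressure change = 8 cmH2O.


C = dV / dP
C = 601 / 8
C = 75.12 mL/cmH2O


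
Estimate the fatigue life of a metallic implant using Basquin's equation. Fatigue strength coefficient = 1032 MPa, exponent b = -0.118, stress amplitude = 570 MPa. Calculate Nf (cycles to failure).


sigma_a = sigma_f' * (2Nf)^b
2Nf = (sigma_a/sigma_f')^(1/b)
2Nf = (570/1032)^(1/-0.118)
2Nf = 153.0336
Nf = 76.52


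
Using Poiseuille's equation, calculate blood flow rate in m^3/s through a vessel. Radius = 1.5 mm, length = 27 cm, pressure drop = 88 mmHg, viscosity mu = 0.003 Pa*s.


Q = pi*r^4*dP / (8*mu*L)
r = 0.0015 m, L = 0.27 m
dP = 88 mmHg = 11732.336 Pa
Q = 2.8795e-05 m^3/s


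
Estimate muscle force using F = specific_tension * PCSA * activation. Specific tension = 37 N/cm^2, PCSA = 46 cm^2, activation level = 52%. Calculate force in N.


F = sigma * PCSA * activation
F = 37 * 46 * 0.52
F = 885 N


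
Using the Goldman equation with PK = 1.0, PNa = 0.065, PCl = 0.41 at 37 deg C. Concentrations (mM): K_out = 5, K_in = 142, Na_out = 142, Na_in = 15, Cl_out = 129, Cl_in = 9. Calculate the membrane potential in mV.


Vm = (RT/F)*ln((PK*Ko + PNa*Nao + PCl*Cli)/(PK*Ki + PNa*Nai + PCl*Clo))
Numer = 17.92, Denom = 195.865
Vm = -63.91 mV


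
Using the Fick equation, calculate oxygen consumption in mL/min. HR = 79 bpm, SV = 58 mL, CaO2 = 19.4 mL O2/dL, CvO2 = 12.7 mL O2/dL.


CO = HR*SV = 79*58/1000 = 4.582 L/min
a-v O2 diff = 19.4 - 12.7 = 6.7 mL/dL
VO2 = CO * (CaO2-CvO2) * 10 dL/L
VO2 = 4.582 * 6.7 * 10
VO2 = 307 mL/min


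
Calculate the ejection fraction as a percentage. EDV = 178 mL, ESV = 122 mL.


SV = EDV - ESV = 178 - 122 = 56 mL
EF = SV/EDV * 100 = 56/178 * 100
EF = 31.46%


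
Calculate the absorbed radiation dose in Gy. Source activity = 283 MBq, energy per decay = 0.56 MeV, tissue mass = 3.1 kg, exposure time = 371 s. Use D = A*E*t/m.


A = 283 MBq = 2.8300e+08 Bq
E = 0.56 MeV = 8.9712e-14 J
D = A*E*t/m = 2.8300e+08*8.9712e-14*371/3.1
D = 0.003038 Gy


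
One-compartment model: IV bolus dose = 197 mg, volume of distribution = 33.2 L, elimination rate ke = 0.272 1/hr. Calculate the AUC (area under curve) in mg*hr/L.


C0 = Dose/Vd = 197/33.2 = 5.93373 mg/L
AUC = C0/ke = 5.93373/0.272
AUC = 21.82 mg*hr/L


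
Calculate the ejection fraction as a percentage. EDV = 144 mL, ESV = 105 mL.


SV = EDV - ESV = 144 - 105 = 39 mL
EF = SV/EDV * 100 = 39/144 * 100
EF = 27.08%


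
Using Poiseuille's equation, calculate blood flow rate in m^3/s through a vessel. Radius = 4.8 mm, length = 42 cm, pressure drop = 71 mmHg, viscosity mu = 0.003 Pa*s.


Q = pi*r^4*dP / (8*mu*L)
r = 0.0048 m, L = 0.42 m
dP = 71 mmHg = 9465.862 Pa
Q = 0.001566 m^3/s


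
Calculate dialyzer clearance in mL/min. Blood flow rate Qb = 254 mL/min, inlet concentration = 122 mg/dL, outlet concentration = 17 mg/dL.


K = Qb * (Cb_in - Cb_out) / Cb_in
K = 254 * (122 - 17) / 122
K = 218.6 mL/min


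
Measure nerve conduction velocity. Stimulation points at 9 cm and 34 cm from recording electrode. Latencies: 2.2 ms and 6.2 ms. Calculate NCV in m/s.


Distance = (34 - 9) / 100 = 0.25 m
dt = (6.2 - 2.2) / 1000 = 0.004 s
NCV = dist / dt = 62.5 m/s


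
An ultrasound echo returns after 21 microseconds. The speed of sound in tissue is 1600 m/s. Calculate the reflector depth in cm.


depth = c * t / 2
t = 21 us = 2.1000e-05 s
depth = 1600 * 2.1000e-05 / 2
depth = 0.0168 m = 1.68 cm


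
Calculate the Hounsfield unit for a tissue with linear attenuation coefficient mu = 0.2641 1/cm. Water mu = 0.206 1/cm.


HU = ((mu_tissue - mu_water) / mu_water) * 1000
HU = ((0.2641 - 0.206) / 0.206) * 1000
HU = 282


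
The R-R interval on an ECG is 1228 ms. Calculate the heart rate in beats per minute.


HR = 60 / RR_interval(s)
RR = 1228 ms = 1.228 s
HR = 60 / 1.228 = 48.86 bpm


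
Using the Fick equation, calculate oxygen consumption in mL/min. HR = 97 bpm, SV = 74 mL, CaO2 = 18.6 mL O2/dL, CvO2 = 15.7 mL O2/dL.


CO = HR*SV = 97*74/1000 = 7.178 L/min
a-v O2 diff = 18.6 - 15.7 = 2.9 mL/dL
VO2 = CO * (CaO2-CvO2) * 10 dL/L
VO2 = 7.178 * 2.9 * 10
VO2 = 208.2 mL/min


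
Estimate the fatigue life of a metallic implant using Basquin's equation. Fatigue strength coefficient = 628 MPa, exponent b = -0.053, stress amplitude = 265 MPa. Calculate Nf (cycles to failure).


sigma_a = sigma_f' * (2Nf)^b
2Nf = (sigma_a/sigma_f')^(1/b)
2Nf = (265/628)^(1/-0.053)
2Nf = 11750900
Nf = 5.8754e+06


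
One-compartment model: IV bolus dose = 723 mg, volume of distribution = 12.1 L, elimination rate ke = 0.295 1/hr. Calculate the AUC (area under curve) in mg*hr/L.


C0 = Dose/Vd = 723/12.1 = 59.7521 mg/L
AUC = C0/ke = 59.7521/0.295
AUC = 202.5 mg*hr/L


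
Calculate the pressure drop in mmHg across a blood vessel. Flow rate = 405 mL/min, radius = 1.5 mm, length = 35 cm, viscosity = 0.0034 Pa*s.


dP = 8*mu*L*Q / (pi*r^4)
Q = 405 mL/min = 6.75e-06 m^3/s
dP = 4040.41 Pa = 4040.41 / 133.322 mmHg = 30.31 mmHg


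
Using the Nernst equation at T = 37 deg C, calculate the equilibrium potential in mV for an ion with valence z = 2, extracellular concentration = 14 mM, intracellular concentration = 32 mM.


E = (RT/(zF)) * ln(C_out/C_in)
T = 37 + 273.15 = 310.15 K
E = (8.314 * 310.15 / (2 * 96485)) * ln(14/32)
E = -11.05 mV


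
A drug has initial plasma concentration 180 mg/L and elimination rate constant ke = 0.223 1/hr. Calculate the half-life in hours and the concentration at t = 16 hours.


t_half = ln(2) / ke = 0.693147 / 0.223 = 3.108 hr
C(t) = C0 * exp(-ke*t) = 180 * exp(-0.223*16)
C(16) = 5.078 mg/L


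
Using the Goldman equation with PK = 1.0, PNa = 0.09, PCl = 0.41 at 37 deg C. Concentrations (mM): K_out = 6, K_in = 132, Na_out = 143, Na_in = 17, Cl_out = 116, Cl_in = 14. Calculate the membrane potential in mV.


Vm = (RT/F)*ln((PK*Ko + PNa*Nao + PCl*Cli)/(PK*Ki + PNa*Nai + PCl*Clo))
Numer = 24.61, Denom = 181.09
Vm = -53.34 mV


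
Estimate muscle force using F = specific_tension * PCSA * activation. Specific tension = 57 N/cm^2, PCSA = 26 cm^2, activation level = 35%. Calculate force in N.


F = sigma * PCSA * activation
F = 57 * 26 * 0.35
F = 518.7 N


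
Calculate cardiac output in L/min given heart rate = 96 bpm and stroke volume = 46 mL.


CO = HR * SV
CO = 96 * 46 / 1000
CO = 4.416 L/min


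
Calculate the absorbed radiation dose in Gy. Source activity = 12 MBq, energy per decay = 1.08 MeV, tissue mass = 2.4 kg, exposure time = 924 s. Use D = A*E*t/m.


A = 12 MBq = 1.2000e+07 Bq
E = 1.08 MeV = 1.73016e-13 J
D = A*E*t/m = 1.2000e+07*1.73016e-13*924/2.4
D = 7.9933e-04 Gy


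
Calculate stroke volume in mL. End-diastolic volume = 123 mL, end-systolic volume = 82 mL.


SV = EDV - ESV
SV = 123 - 82
SV = 41 mL


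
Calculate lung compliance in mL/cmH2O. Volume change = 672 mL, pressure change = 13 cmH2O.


C = dV / dP
C = 672 / 13
C = 51.69 mL/cmH2O


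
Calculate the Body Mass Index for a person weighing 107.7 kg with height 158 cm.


BMI = weight / height^2
height = 158 cm = 1.58 m
BMI = 107.7 / 1.58^2
BMI = 43.14 kg/m^2


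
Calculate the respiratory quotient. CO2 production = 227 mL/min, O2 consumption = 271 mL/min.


RQ = VCO2 / VO2
RQ = 227 / 271
RQ = 0.8376


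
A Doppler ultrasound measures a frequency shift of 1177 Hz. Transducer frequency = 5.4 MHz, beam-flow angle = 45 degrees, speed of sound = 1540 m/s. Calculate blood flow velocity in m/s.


v = fd * c / (2 * f0 * cos(theta))
v = 1177 * 1540 / (2 * 5.4000e+06 * cos(45))
v = 0.2373 m/s


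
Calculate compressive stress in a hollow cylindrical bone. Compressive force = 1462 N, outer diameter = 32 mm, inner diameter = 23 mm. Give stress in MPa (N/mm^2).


A = pi*(r_o^2 - r_i^2)
r_o = 16 mm, r_i = 11.5 mm
A = 388.772 mm^2
sigma = F/A = 1462 / 388.772
sigma = 3.761 MPa


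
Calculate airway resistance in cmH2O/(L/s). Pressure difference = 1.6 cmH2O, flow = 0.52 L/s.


R = dP / flow
R = 1.6 / 0.52
R = 3.077 cmH2O/(L/s)


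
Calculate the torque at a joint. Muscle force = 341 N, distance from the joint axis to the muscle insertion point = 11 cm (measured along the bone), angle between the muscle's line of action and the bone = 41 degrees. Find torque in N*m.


Torque = F * d * sin(theta)   (moment arm = d*sin(theta))
d = 11 cm = 0.11 m
Torque = 341 * 0.11 * sin(41)
Torque = 24.61 N*m


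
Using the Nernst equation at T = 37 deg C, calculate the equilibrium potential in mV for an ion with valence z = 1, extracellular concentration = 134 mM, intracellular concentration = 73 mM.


E = (RT/(zF)) * ln(C_out/C_in)
T = 37 + 273.15 = 310.15 K
E = (8.314 * 310.15 / (1 * 96485)) * ln(134/73)
E = 16.23 mV


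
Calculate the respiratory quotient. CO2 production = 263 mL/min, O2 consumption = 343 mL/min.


RQ = VCO2 / VO2
RQ = 263 / 343
RQ = 0.7668


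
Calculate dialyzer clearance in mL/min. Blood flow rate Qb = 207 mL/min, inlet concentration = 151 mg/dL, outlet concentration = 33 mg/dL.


K = Qb * (Cb_in - Cb_out) / Cb_in
K = 207 * (151 - 33) / 151
K = 161.8 mL/min


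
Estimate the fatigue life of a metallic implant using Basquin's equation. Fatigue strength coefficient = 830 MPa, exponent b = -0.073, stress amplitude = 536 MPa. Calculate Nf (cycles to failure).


sigma_a = sigma_f' * (2Nf)^b
2Nf = (sigma_a/sigma_f')^(1/b)
2Nf = (536/830)^(1/-0.073)
2Nf = 399.53248
Nf = 199.8


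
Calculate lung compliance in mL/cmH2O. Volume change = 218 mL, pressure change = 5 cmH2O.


C = dV / dP
C = 218 / 5
C = 43.6 mL/cmH2O


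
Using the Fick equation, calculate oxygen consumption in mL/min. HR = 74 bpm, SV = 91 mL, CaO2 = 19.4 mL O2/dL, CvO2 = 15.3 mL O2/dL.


CO = HR*SV = 74*91/1000 = 6.734 L/min
a-v O2 diff = 19.4 - 15.3 = 4.1 mL/dL
VO2 = CO * (CaO2-CvO2) * 10 dL/L
VO2 = 6.734 * 4.1 * 10
VO2 = 276.1 mL/min


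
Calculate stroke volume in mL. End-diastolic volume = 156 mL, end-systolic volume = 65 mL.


SV = EDV - ESV
SV = 156 - 65
SV = 91 mL


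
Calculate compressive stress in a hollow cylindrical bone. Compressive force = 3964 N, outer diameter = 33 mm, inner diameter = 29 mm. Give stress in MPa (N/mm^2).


A = pi*(r_o^2 - r_i^2)
r_o = 16.5 mm, r_i = 14.5 mm
A = 194.779 mm^2
sigma = F/A = 3964 / 194.779
sigma = 20.35 MPa


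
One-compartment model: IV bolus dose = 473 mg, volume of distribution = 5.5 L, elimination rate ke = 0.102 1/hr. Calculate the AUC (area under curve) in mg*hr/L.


C0 = Dose/Vd = 473/5.5 = 86 mg/L
AUC = C0/ke = 86/0.102
AUC = 843.1 mg*hr/L


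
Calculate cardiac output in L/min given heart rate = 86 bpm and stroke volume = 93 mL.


CO = HR * SV
CO = 86 * 93 / 1000
CO = 7.998 L/min


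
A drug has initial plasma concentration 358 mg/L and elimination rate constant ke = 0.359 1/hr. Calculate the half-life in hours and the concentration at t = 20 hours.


t_half = ln(2) / ke = 0.693147 / 0.359 = 1.931 hr
C(t) = C0 * exp(-ke*t) = 358 * exp(-0.359*20)
C(20) = 0.2727 mg/L


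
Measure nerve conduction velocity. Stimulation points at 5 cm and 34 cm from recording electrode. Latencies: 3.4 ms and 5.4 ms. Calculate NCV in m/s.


Distance = (34 - 5) / 100 = 0.29 m
dt = (5.4 - 3.4) / 1000 = 0.002 s
NCV = dist / dt = 145 m/s


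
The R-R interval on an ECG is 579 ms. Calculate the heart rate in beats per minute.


HR = 60 / RR_interval(s)
RR = 579 ms = 0.579 s
HR = 60 / 0.579 = 103.6 bpm


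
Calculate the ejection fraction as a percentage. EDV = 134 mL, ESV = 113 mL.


SV = EDV - ESV = 134 - 113 = 21 mL
EF = SV/EDV * 100 = 21/134 * 100
EF = 15.67%


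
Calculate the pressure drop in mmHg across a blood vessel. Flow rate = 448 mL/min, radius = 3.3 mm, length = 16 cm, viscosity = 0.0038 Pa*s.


dP = 8*mu*L*Q / (pi*r^4)
Q = 448 mL/min = 7.46667e-06 m^3/s
dP = 97.4799 Pa = 97.4799 / 133.322 mmHg = 0.7312 mmHg


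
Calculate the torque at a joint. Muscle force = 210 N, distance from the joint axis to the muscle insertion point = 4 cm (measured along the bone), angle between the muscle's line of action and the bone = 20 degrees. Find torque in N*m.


Torque = F * d * sin(theta)   (moment arm = d*sin(theta))
d = 4 cm = 0.04 m
Torque = 210 * 0.04 * sin(20)
Torque = 2.873 N*m


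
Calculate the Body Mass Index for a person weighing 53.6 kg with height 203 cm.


BMI = weight / height^2
height = 203 cm = 2.03 m
BMI = 53.6 / 2.03^2
BMI = 13.01 kg/m^2


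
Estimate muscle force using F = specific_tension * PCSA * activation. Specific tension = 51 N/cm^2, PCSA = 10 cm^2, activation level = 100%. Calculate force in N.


F = sigma * PCSA * activation
F = 51 * 10 * 1
F = 510 N


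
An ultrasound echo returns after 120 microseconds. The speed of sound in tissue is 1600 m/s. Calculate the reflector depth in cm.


depth = c * t / 2
t = 120 us = 1.2000e-04 s
depth = 1600 * 1.2000e-04 / 2
depth = 0.096 m = 9.6 cm


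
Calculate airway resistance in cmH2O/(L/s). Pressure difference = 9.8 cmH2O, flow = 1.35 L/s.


R = dP / flow
R = 9.8 / 1.35
R = 7.259 cmH2O/(L/s)


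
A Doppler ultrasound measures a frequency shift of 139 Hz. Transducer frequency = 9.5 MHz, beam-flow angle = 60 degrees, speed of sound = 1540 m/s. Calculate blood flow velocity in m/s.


v = fd * c / (2 * f0 * cos(theta))
v = 139 * 1540 / (2 * 9.5000e+06 * cos(60))
v = 0.02253 m/s


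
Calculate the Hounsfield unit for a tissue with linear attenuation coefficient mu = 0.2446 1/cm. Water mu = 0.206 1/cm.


HU = ((mu_tissue - mu_water) / mu_water) * 1000
HU = ((0.2446 - 0.206) / 0.206) * 1000
HU = 187.4


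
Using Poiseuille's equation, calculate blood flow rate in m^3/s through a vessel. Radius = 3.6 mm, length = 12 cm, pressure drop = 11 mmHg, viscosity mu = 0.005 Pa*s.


Q = pi*r^4*dP / (8*mu*L)
r = 0.0036 m, L = 0.12 m
dP = 11 mmHg = 1466.542 Pa
Q = 1.6122e-04 m^3/s


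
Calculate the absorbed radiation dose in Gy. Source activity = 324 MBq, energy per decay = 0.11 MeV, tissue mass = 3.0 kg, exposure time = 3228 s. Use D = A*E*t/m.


A = 324 MBq = 3.2400e+08 Bq
E = 0.11 MeV = 1.7622e-14 J
D = A*E*t/m = 3.2400e+08*1.7622e-14*3228/3.0
D = 0.006143 Gy


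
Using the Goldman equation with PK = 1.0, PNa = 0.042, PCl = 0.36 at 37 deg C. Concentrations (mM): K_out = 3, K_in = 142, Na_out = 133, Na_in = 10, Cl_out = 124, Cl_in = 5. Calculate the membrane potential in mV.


Vm = (RT/F)*ln((PK*Ko + PNa*Nao + PCl*Cli)/(PK*Ki + PNa*Nai + PCl*Clo))
Numer = 10.386, Denom = 187.06
Vm = -77.26 mV


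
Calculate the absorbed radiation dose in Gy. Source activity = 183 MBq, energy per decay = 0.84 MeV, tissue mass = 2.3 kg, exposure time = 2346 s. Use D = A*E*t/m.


A = 183 MBq = 1.8300e+08 Bq
E = 0.84 MeV = 1.34568e-13 J
D = A*E*t/m = 1.8300e+08*1.34568e-13*2346/2.3
D = 0.02512 Gy


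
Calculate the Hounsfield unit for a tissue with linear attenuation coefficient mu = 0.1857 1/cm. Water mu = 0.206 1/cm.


HU = ((mu_tissue - mu_water) / mu_water) * 1000
HU = ((0.1857 - 0.206) / 0.206) * 1000
HU = -98.54


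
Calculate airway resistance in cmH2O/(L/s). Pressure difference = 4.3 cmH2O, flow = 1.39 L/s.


R = dP / flow
R = 4.3 / 1.39
R = 3.094 cmH2O/(L/s)


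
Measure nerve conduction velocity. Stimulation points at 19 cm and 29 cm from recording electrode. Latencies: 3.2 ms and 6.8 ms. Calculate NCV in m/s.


Distance = (29 - 19) / 100 = 0.1 m
dt = (6.8 - 3.2) / 1000 = 0.0036 s
NCV = dist / dt = 27.78 m/s


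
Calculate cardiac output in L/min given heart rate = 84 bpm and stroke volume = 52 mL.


CO = HR * SV
CO = 84 * 52 / 1000
CO = 4.368 L/min


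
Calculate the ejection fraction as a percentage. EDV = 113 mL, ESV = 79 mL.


SV = EDV - ESV = 113 - 79 = 34 mL
EF = SV/EDV * 100 = 34/113 * 100
EF = 30.09%


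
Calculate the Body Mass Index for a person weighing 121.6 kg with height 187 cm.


BMI = weight / height^2
height = 187 cm = 1.87 m
BMI = 121.6 / 1.87^2
BMI = 34.77 kg/m^2


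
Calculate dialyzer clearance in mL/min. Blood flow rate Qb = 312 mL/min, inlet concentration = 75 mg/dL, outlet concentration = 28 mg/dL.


K = Qb * (Cb_in - Cb_out) / Cb_in
K = 312 * (75 - 28) / 75
K = 195.5 mL/min


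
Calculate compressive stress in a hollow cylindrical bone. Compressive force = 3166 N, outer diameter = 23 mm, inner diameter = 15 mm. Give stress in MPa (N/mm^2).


A = pi*(r_o^2 - r_i^2)
r_o = 11.5 mm, r_i = 7.5 mm
A = 238.761 mm^2
sigma = F/A = 3166 / 238.761
sigma = 13.26 MPa


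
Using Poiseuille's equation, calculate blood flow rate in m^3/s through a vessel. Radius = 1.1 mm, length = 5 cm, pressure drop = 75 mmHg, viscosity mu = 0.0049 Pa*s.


Q = pi*r^4*dP / (8*mu*L)
r = 0.0011 m, L = 0.05 m
dP = 75 mmHg = 9999.15 Pa
Q = 2.3465e-05 m^3/s


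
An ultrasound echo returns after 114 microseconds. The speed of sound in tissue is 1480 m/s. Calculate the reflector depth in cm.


depth = c * t / 2
t = 114 us = 1.1400e-04 s
depth = 1480 * 1.1400e-04 / 2
depth = 0.08436 m = 8.436 cm


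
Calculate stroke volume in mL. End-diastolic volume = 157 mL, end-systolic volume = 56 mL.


SV = EDV - ESV
SV = 157 - 56
SV = 101 mL


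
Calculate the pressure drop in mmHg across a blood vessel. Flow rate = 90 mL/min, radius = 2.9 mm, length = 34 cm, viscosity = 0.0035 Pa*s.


dP = 8*mu*L*Q / (pi*r^4)
Q = 90 mL/min = 1.5e-06 m^3/s
dP = 64.2668 Pa = 64.2668 / 133.322 mmHg = 0.482 mmHg


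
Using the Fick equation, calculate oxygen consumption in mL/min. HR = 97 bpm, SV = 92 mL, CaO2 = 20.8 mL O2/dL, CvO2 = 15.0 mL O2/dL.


CO = HR*SV = 97*92/1000 = 8.924 L/min
a-v O2 diff = 20.8 - 15.0 = 5.8 mL/dL
VO2 = CO * (CaO2-CvO2) * 10 dL/L
VO2 = 8.924 * 5.8 * 10
VO2 = 517.6 mL/min


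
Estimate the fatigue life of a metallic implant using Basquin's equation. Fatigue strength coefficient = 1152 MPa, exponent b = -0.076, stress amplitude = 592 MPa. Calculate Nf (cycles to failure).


sigma_a = sigma_f' * (2Nf)^b
2Nf = (sigma_a/sigma_f')^(1/b)
2Nf = (592/1152)^(1/-0.076)
2Nf = 6373.1225
Nf = 3187


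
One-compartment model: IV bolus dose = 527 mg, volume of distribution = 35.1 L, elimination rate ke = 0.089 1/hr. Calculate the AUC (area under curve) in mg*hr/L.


C0 = Dose/Vd = 527/35.1 = 15.0142 mg/L
AUC = C0/ke = 15.0142/0.089
AUC = 168.7 mg*hr/L


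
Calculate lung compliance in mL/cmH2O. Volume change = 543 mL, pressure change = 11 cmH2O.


C = dV / dP
C = 543 / 11
C = 49.36 mL/cmH2O


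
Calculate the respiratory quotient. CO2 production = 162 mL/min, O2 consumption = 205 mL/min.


RQ = VCO2 / VO2
RQ = 162 / 205
RQ = 0.7902


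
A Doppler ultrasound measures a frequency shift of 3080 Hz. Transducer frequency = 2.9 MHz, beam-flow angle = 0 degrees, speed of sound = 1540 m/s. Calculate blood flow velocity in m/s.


v = fd * c / (2 * f0 * cos(theta))
v = 3080 * 1540 / (2 * 2.9000e+06 * cos(0))
v = 0.8178 m/s


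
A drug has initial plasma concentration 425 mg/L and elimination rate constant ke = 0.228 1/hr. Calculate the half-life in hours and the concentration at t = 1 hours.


t_half = ln(2) / ke = 0.693147 / 0.228 = 3.04 hr
C(t) = C0 * exp(-ke*t) = 425 * exp(-0.228*1)
C(1) = 338.4 mg/L


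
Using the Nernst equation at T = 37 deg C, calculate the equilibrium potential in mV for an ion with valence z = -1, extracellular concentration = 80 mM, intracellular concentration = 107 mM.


E = (RT/(zF)) * ln(C_out/C_in)
T = 37 + 273.15 = 310.15 K
E = (8.314 * 310.15 / (-1 * 96485)) * ln(80/107)
E = 7.772 mV


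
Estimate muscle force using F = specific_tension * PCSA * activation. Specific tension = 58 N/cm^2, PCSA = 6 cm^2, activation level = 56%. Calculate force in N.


F = sigma * PCSA * activation
F = 58 * 6 * 0.56
F = 194.9 N


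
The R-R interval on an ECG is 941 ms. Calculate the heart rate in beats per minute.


HR = 60 / RR_interval(s)
RR = 941 ms = 0.941 s
HR = 60 / 0.941 = 63.76 bpm


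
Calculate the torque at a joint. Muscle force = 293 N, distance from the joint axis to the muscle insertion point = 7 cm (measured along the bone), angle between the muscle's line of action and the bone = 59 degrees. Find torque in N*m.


Torque = F * d * sin(theta)   (moment arm = d*sin(theta))
d = 7 cm = 0.07 m
Torque = 293 * 0.07 * sin(59)
Torque = 17.58 N*m


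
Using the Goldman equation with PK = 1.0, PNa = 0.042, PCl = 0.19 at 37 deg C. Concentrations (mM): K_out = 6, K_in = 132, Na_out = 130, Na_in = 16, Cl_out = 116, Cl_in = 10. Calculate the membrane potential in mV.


Vm = (RT/F)*ln((PK*Ko + PNa*Nao + PCl*Cli)/(PK*Ki + PNa*Nai + PCl*Clo))
Numer = 13.36, Denom = 154.712
Vm = -65.46 mV


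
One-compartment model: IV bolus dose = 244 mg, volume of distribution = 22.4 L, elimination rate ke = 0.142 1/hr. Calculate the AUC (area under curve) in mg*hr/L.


C0 = Dose/Vd = 244/22.4 = 10.8929 mg/L
AUC = C0/ke = 10.8929/0.142
AUC = 76.71 mg*hr/L


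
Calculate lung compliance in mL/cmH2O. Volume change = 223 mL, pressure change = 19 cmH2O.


C = dV / dP
C = 223 / 19
C = 11.74 mL/cmH2O


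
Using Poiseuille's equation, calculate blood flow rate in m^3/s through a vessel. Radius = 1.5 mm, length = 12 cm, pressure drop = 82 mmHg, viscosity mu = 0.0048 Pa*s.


Q = pi*r^4*dP / (8*mu*L)
r = 0.0015 m, L = 0.12 m
dP = 82 mmHg = 10932.404 Pa
Q = 3.7733e-05 m^3/s


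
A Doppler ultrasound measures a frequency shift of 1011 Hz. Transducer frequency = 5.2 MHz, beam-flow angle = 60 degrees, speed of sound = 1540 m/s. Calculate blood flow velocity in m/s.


v = fd * c / (2 * f0 * cos(theta))
v = 1011 * 1540 / (2 * 5.2000e+06 * cos(60))
v = 0.2994 m/s


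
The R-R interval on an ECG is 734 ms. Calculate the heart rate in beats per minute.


HR = 60 / RR_interval(s)
RR = 734 ms = 0.734 s
HR = 60 / 0.734 = 81.74 bpm


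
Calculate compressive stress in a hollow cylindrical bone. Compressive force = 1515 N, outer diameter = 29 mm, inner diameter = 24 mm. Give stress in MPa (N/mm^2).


A = pi*(r_o^2 - r_i^2)
r_o = 14.5 mm, r_i = 12 mm
A = 208.131 mm^2
sigma = F/A = 1515 / 208.131
sigma = 7.279 MPa


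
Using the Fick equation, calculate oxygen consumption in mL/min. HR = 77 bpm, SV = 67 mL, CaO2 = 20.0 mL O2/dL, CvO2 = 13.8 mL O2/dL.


CO = HR*SV = 77*67/1000 = 5.159 L/min
a-v O2 diff = 20.0 - 13.8 = 6.2 mL/dL
VO2 = CO * (CaO2-CvO2) * 10 dL/L
VO2 = 5.159 * 6.2 * 10
VO2 = 319.9 mL/min


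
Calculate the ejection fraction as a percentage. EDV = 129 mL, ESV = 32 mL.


SV = EDV - ESV = 129 - 32 = 97 mL
EF = SV/EDV * 100 = 97/129 * 100
EF = 75.19%


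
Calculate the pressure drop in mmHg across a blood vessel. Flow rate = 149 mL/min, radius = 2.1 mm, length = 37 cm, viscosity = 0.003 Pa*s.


dP = 8*mu*L*Q / (pi*r^4)
Q = 149 mL/min = 2.48333e-06 m^3/s
dP = 360.928 Pa = 360.928 / 133.322 mmHg = 2.707 mmHg


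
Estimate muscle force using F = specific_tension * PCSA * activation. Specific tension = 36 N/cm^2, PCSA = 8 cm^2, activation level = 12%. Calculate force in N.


F = sigma * PCSA * activation
F = 36 * 8 * 0.12
F = 34.56 N


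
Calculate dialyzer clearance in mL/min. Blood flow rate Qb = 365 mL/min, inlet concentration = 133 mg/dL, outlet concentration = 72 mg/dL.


K = Qb * (Cb_in - Cb_out) / Cb_in
K = 365 * (133 - 72) / 133
K = 167.4 mL/min


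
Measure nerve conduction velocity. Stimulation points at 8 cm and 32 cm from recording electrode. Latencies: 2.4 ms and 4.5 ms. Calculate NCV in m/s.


Distance = (32 - 8) / 100 = 0.24 m
dt = (4.5 - 2.4) / 1000 = 0.0021 s
NCV = dist / dt = 114.3 m/s


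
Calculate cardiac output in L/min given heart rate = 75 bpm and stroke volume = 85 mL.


CO = HR * SV
CO = 75 * 85 / 1000
CO = 6.375 L/min


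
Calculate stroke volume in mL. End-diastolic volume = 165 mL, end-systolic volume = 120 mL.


SV = EDV - ESV
SV = 165 - 120
SV = 45 mL


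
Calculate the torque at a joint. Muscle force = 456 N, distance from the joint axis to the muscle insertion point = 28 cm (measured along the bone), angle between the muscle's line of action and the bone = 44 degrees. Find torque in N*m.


Torque = F * d * sin(theta)   (moment arm = d*sin(theta))
d = 28 cm = 0.28 m
Torque = 456 * 0.28 * sin(44)
Torque = 88.69 N*m


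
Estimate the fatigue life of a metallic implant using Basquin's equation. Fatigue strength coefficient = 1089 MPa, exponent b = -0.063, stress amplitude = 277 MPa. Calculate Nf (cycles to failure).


sigma_a = sigma_f' * (2Nf)^b
2Nf = (sigma_a/sigma_f')^(1/b)
2Nf = (277/1089)^(1/-0.063)
2Nf = 2.7369798e+09
Nf = 1.3685e+09


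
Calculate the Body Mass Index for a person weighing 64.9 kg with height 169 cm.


BMI = weight / height^2
height = 169 cm = 1.69 m
BMI = 64.9 / 1.69^2
BMI = 22.72 kg/m^2


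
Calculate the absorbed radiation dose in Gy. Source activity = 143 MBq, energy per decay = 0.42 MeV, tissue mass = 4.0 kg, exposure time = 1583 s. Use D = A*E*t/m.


A = 143 MBq = 1.4300e+08 Bq
E = 0.42 MeV = 6.7284e-14 J
D = A*E*t/m = 1.4300e+08*6.7284e-14*1583/4.0
D = 0.003808 Gy


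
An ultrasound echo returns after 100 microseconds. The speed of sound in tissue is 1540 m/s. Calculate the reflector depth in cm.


depth = c * t / 2
t = 100 us = 1.0000e-04 s
depth = 1540 * 1.0000e-04 / 2
depth = 0.077 m = 7.7 cm


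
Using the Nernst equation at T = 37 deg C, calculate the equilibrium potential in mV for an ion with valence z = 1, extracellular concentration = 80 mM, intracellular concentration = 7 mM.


E = (RT/(zF)) * ln(C_out/C_in)
T = 37 + 273.15 = 310.15 K
E = (8.314 * 310.15 / (1 * 96485)) * ln(80/7)
E = 65.11 mV


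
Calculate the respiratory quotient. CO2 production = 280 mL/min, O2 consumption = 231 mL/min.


RQ = VCO2 / VO2
RQ = 280 / 231
RQ = 1.212


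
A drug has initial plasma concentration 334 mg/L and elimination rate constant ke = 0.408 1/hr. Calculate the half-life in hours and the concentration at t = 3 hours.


t_half = ln(2) / ke = 0.693147 / 0.408 = 1.699 hr
C(t) = C0 * exp(-ke*t) = 334 * exp(-0.408*3)
C(3) = 98.21 mg/L


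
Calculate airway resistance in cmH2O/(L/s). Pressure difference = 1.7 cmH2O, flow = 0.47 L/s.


R = dP / flow
R = 1.7 / 0.47
R = 3.617 cmH2O/(L/s)


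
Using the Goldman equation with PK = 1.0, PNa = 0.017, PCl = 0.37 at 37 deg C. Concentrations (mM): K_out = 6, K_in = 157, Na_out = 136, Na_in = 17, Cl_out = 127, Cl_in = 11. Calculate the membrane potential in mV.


Vm = (RT/F)*ln((PK*Ko + PNa*Nao + PCl*Cli)/(PK*Ki + PNa*Nai + PCl*Clo))
Numer = 12.382, Denom = 204.279
Vm = -74.92 mV


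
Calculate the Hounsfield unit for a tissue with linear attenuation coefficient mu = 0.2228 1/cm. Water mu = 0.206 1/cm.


HU = ((mu_tissue - mu_water) / mu_water) * 1000
HU = ((0.2228 - 0.206) / 0.206) * 1000
HU = 81.55


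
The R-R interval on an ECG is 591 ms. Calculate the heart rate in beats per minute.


HR = 60 / RR_interval(s)
RR = 591 ms = 0.591 s
HR = 60 / 0.591 = 101.5 bpm


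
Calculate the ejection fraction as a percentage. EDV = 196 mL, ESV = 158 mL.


SV = EDV - ESV = 196 - 158 = 38 mL
EF = SV/EDV * 100 = 38/196 * 100
EF = 19.39%


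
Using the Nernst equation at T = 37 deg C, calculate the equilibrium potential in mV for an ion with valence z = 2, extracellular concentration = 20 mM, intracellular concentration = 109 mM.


E = (RT/(zF)) * ln(C_out/C_in)
T = 37 + 273.15 = 310.15 K
E = (8.314 * 310.15 / (2 * 96485)) * ln(20/109)
E = -22.66 mV
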